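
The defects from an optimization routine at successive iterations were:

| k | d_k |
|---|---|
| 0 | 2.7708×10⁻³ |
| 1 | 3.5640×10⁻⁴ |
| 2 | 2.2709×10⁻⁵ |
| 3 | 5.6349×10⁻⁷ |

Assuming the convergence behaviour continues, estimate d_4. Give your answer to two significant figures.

3.9e-9

First estimate the order: p ≈ ln(d_3/d_2) / ln(d_2/d_1) = ln(5.6349×10⁻⁷/2.2709×10⁻⁵)/ln(2.2709×10⁻⁵/3.5640×10⁻⁴) = ln(0.0248135)/ln(0.0637177) ≈ 1.3425.
Then d_4 ≈ d_3·(d_3/d_2)^p = 5.6349×10⁻⁷·(0.0248135)^1.3425 = 5.6349×10⁻⁷·0.0069963 ≈ 3.942e-09.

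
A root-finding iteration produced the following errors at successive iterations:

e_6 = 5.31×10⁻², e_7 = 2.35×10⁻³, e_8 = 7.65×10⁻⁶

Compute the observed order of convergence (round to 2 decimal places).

1.84

p ≈ ln(e_8/e_7) / ln(e_7/e_6)
  = ln(7.65×10⁻⁶/2.35×10⁻³) / ln(2.35×10⁻³/5.31×10⁻²)
  = ln(0.00325532) / ln(0.0442561)
  = -5.72746 / -3.11776 ≈ 1.83704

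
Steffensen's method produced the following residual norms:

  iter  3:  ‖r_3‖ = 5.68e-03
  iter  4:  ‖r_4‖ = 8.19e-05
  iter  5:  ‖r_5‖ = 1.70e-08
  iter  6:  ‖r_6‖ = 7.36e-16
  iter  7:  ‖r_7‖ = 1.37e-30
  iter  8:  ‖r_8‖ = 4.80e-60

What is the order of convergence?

2

Consecutive ratios: ‖r_8‖/‖r_7‖ = 4.80e-60/1.37e-30 = 3.50365e-30, ‖r_7‖/‖r_6‖ = 1.37e-30/7.36e-16 = 1.86141e-15.
p ≈ ln(3.50365e-30)/ln(1.86141e-15) = -67.8237/-33.9174 ≈ 2.00.
So the convergence is quadratic (order 2).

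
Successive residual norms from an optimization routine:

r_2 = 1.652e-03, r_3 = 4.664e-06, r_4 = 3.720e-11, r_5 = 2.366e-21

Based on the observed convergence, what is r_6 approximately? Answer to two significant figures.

9.6e-42

First estimate the order: p ≈ ln(r_5/r_4) / ln(r_4/r_3) = ln(2.366e-21/3.720e-11)/ln(3.720e-11/4.664e-06) = ln(6.36022e-11)/ln(7.97599e-06) ≈ 2.0000.
Then r_6 ≈ r_5·(r_5/r_4)^p = 2.366e-21·(6.36022e-11)^2.0000 = 2.366e-21·4.04524e-21 ≈ 9.571e-42.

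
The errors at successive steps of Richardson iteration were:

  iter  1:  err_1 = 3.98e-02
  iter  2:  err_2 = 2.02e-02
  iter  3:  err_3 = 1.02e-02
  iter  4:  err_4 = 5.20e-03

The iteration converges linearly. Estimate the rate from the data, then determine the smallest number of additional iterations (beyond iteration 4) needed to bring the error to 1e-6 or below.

Rate ρ ≈ err_4/err_3 = 5.20e-03/1.02e-02 = 0.5098.
After j more steps, err_{4+j} ≈ 5.20e-03·ρ^j; need ρ^j ≤ 1e-6/5.20e-03 = 0.000192308.
j ≥ ln(0.000192308)/ln(0.5098) = -8.5564/-0.67374 = 12.700.
So 13 more iterations are needed.

13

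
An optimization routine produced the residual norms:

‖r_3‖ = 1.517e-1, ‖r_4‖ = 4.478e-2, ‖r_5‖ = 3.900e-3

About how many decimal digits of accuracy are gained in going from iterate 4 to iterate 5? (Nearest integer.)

Digits gained ≈ log₁₀(‖r_4‖/‖r_5‖) = log₁₀(4.478e-2/3.900e-3) = log₁₀(11.4821) ≈ 1.060.

1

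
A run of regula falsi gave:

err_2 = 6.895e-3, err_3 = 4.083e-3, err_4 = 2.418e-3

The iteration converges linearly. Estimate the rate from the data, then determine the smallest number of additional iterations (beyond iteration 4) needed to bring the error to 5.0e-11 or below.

Rate ρ ≈ err_4/err_3 = 2.418e-3/4.083e-3 = 0.5922.
After j more steps, err_{4+j} ≈ 2.418e-3·ρ^j; need ρ^j ≤ 5.0e-11/2.418e-3 = 2.06782e-08.
j ≥ ln(2.06782e-08)/ln(0.5922) = -17.6942/-0.52391 = 33.773.
So 34 more iterations are needed.

34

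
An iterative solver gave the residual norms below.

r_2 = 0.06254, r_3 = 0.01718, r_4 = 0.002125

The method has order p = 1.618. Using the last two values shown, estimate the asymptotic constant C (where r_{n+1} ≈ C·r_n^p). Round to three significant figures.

1.52

C ≈ r_4 / r_3^1.618
  = 0.002125 / (0.01718)^1.618
  = 0.002125 / 0.00139402 ≈ 1.5244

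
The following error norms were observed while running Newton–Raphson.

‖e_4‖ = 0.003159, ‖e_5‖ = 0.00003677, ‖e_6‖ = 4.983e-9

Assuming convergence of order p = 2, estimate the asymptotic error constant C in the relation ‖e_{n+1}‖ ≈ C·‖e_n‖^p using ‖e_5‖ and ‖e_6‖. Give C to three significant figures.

3.69

C ≈ ‖e_6‖ / ‖e_5‖^2
  = 4.983e-9 / (0.00003677)^2
  = 4.983e-9 / 1.35203e-09 ≈ 3.6856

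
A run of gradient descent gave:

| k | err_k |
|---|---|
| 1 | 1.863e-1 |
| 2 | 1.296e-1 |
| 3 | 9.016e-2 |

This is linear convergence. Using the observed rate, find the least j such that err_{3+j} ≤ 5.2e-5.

21

Rate ρ ≈ err_3/err_2 = 9.016e-2/1.296e-1 = 0.6957.
After j more steps, err_{3+j} ≈ 9.016e-2·ρ^j; need ρ^j ≤ 5.2e-5/9.016e-2 = 0.000576752.
j ≥ ln(0.000576752)/ln(0.6957) = -7.4581/-0.36284 = 20.555.
So 21 more iterations are needed.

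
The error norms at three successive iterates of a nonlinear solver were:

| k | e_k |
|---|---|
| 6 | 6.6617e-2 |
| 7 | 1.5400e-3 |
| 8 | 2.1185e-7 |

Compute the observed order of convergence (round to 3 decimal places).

p ≈ ln(e_8/e_7) / ln(e_7/e_6)
  = ln(2.1185e-7/1.5400e-3) / ln(1.5400e-3/6.6617e-2)
  = ln(0.000137565) / ln(0.0231172)
  = -8.891414 / -3.767178 ≈ 2.360232

2.360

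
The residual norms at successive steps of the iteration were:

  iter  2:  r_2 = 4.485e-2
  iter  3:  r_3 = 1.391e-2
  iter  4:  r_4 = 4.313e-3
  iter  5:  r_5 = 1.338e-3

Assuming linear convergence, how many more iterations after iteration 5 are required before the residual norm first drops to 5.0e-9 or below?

11

Rate ρ ≈ r_5/r_4 = 1.338e-3/4.313e-3 = 0.3102.
After j more steps, r_{5+j} ≈ 1.338e-3·ρ^j; need ρ^j ≤ 5.0e-9/1.338e-3 = 3.73692e-06.
j ≥ ln(3.73692e-06)/ln(0.3102) = -12.4972/-1.17054 = 10.676.
So 11 more iterations are needed.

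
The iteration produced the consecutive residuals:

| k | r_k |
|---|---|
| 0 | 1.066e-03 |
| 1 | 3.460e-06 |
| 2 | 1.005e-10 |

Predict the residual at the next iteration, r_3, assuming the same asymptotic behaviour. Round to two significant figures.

5.4e-19

First estimate the order: p ≈ ln(r_2/r_1) / ln(r_1/r_0) = ln(1.005e-10/3.460e-06)/ln(3.460e-06/1.066e-03) = ln(2.90462e-05)/ln(0.00324578) ≈ 1.8230.
Then r_3 ≈ r_2·(r_2/r_1)^p = 1.005e-10·(2.90462e-05)^1.8230 = 1.005e-10·5.36058e-09 ≈ 5.387e-19.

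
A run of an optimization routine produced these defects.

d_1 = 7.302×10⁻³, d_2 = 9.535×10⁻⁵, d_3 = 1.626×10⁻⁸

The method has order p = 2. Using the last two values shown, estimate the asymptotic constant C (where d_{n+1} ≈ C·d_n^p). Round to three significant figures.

C ≈ d_3 / d_2^2
  = 1.626×10⁻⁸ / (9.535×10⁻⁵)^2
  = 1.626×10⁻⁸ / 9.09162e-09 ≈ 1.7885

1.79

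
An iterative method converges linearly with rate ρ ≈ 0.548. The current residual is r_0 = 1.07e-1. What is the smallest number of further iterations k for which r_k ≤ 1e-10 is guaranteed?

After k steps, r_k ≈ 1.07e-1·0.548^k.
Need 0.548^k ≤ 1e-10/1.07e-1 = 9.34579e-10.
k ≥ ln(9.34579e-10)/ln(0.548) = -20.7909/-0.60148 = 34.566.
Smallest integer k = 35.

35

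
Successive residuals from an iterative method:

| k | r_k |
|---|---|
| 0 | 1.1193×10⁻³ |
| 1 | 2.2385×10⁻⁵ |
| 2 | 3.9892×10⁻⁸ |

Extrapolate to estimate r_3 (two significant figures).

1.4e-12

First estimate the order: p ≈ ln(r_2/r_1) / ln(r_1/r_0) = ln(3.9892×10⁻⁸/2.2385×10⁻⁵)/ln(2.2385×10⁻⁵/1.1193×10⁻³) = ln(0.00178209)/ln(0.0199991) ≈ 1.6181.
Then r_3 ≈ r_2·(r_2/r_1)^p = 3.9892×10⁻⁸·(0.00178209)^1.6181 = 3.9892×10⁻⁸·3.56229e-05 ≈ 1.421e-12.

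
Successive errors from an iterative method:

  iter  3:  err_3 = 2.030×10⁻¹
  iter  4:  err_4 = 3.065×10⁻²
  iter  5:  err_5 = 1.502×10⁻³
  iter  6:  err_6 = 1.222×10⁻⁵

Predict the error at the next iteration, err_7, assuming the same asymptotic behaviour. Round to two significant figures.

5.7e-9

First estimate the order: p ≈ ln(err_6/err_5) / ln(err_5/err_4) = ln(1.222×10⁻⁵/1.502×10⁻³)/ln(1.502×10⁻³/3.065×10⁻²) = ln(0.00813582)/ln(0.0490049) ≈ 1.5954.
Then err_7 ≈ err_6·(err_6/err_5)^p = 1.222×10⁻⁵·(0.00813582)^1.5954 = 1.222×10⁻⁵·0.000463718 ≈ 5.667e-09.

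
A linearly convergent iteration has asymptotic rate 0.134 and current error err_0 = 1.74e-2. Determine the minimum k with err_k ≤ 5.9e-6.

4

After k steps, err_k ≈ 1.74e-2·0.134^k.
Need 0.134^k ≤ 5.9e-6/1.74e-2 = 0.00033908.
k ≥ ln(0.00033908)/ln(0.134) = -7.9893/-2.00992 = 3.975.
Smallest integer k = 4.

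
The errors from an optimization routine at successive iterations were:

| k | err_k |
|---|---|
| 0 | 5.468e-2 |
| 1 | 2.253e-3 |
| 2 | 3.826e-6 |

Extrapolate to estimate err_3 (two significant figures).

1.1e-11

First estimate the order: p ≈ ln(err_2/err_1) / ln(err_1/err_0) = ln(3.826e-6/2.253e-3)/ln(2.253e-3/5.468e-2) = ln(0.00169818)/ln(0.0412034) ≈ 1.9999.
Then err_3 ≈ err_2·(err_2/err_1)^p = 3.826e-6·(0.00169818)^1.9999 = 3.826e-6·2.88566e-06 ≈ 1.104e-11.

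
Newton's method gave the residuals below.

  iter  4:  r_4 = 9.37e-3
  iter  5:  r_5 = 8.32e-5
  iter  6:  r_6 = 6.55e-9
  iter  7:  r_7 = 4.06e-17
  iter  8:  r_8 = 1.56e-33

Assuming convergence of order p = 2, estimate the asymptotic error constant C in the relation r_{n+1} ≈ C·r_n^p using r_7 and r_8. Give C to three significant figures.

C ≈ r_8 / r_7^2
  = 1.56e-33 / (4.06e-17)^2
  = 1.56e-33 / 1.64836e-33 ≈ 0.9464

0.946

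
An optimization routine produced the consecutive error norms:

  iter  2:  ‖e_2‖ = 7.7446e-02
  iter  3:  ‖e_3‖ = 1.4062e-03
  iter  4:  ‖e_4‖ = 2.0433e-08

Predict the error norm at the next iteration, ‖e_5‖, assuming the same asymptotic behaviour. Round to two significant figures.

7.4e-22

First estimate the order: p ≈ ln(‖e_4‖/‖e_3‖) / ln(‖e_3‖/‖e_2‖) = ln(2.0433e-08/1.4062e-03)/ln(1.4062e-03/7.7446e-02) = ln(1.45306e-05)/ln(0.0181572) ≈ 2.7788.
Then ‖e_5‖ ≈ ‖e_4‖·(‖e_4‖/‖e_3‖)^p = 2.0433e-08·(1.45306e-05)^2.7788 = 2.0433e-08·3.6054e-14 ≈ 7.367e-22.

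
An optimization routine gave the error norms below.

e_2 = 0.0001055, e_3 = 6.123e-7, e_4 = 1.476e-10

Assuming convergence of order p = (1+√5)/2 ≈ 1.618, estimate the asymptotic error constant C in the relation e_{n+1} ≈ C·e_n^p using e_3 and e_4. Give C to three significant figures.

1.67

C ≈ e_4 / e_3^1.618
  = 1.476e-10 / (6.123e-7)^1.618
  = 1.476e-10 / 8.85744e-11 ≈ 1.6664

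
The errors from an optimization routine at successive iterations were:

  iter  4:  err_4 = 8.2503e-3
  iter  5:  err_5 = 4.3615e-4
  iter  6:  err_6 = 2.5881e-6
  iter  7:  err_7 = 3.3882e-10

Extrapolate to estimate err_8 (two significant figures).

5.7e-17

First estimate the order: p ≈ ln(err_7/err_6) / ln(err_6/err_5) = ln(3.3882e-10/2.5881e-6)/ln(2.5881e-6/4.3615e-4) = ln(0.000130915)/ln(0.00593397) ≈ 1.7439.
Then err_8 ≈ err_7·(err_7/err_6)^p = 3.3882e-10·(0.000130915)^1.7439 = 3.3882e-10·1.69207e-07 ≈ 5.733e-17.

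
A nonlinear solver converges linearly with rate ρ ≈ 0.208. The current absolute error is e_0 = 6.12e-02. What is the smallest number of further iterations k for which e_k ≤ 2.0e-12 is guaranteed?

After k steps, e_k ≈ 6.12e-02·0.208^k.
Need 0.208^k ≤ 2.0e-12/6.12e-02 = 3.26797e-11.
k ≥ ln(3.26797e-11)/ln(0.208) = -24.1443/-1.57022 = 15.376.
Smallest integer k = 16.

16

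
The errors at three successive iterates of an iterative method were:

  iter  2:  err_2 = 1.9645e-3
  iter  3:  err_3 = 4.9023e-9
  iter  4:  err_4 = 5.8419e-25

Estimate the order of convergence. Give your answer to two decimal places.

2.84

p ≈ ln(err_4/err_3) / ln(err_3/err_2)
  = ln(5.8419e-25/4.9023e-9) / ln(4.9023e-9/1.9645e-3)
  = ln(1.19167e-16) / ln(2.49544e-06)
  = -36.66601 / -12.90105 ≈ 2.84210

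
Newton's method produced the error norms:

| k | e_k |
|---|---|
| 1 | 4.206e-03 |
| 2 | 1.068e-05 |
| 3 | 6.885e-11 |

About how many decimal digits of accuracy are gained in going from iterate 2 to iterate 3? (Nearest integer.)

5

Digits gained ≈ log₁₀(e_2/e_3) = log₁₀(1.068e-05/6.885e-11) = log₁₀(155120) ≈ 5.191.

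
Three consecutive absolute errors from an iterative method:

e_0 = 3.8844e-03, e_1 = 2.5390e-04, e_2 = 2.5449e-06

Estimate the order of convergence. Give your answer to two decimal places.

p ≈ ln(e_2/e_1) / ln(e_1/e_0)
  = ln(2.5449e-06/2.5390e-04) / ln(2.5390e-04/3.8844e-03)
  = ln(0.0100232) / ln(0.065364)
  = -4.60285 / -2.72778 ≈ 1.68740

1.69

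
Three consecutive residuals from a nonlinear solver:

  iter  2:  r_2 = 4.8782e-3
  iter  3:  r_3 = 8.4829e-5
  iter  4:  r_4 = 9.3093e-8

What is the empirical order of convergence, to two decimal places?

p ≈ ln(r_4/r_3) / ln(r_3/r_2)
  = ln(9.3093e-8/8.4829e-5) / ln(8.4829e-5/4.8782e-3)
  = ln(0.00109742) / ln(0.0173894)
  = -6.81479 / -4.05189 ≈ 1.68188

1.68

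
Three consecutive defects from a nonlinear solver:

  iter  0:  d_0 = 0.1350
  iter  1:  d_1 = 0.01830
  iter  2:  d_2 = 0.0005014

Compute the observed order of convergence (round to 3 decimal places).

p ≈ ln(d_2/d_1) / ln(d_1/d_0)
  = ln(0.0005014/0.01830) / ln(0.01830/0.1350)
  = ln(0.0273989) / ln(0.135556)
  = -3.597252 / -1.998370 ≈ 1.800093

1.800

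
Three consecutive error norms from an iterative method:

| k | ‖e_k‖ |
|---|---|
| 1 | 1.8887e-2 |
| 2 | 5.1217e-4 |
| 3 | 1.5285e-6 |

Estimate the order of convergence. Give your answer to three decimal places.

p ≈ ln(‖e_3‖/‖e_2‖) / ln(‖e_2‖/‖e_1‖)
  = ln(1.5285e-6/5.1217e-4) / ln(5.1217e-4/1.8887e-2)
  = ln(0.00298436) / ln(0.0271176)
  = -5.814370 / -3.607572 ≈ 1.611713

1.612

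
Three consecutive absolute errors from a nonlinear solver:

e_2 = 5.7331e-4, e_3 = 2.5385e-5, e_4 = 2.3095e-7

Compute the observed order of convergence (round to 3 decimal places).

1.508

p ≈ ln(e_4/e_3) / ln(e_3/e_2)
  = ln(2.3095e-7/2.5385e-5) / ln(2.5385e-5/5.7331e-4)
  = ln(0.00909789) / ln(0.044278)
  = -4.699713 / -3.117267 ≈ 1.507639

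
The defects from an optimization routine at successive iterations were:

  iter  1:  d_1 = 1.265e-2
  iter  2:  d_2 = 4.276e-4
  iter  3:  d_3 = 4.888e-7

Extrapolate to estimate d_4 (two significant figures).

First estimate the order: p ≈ ln(d_3/d_2) / ln(d_2/d_1) = ln(4.888e-7/4.276e-4)/ln(4.276e-4/1.265e-2) = ln(0.00114312)/ln(0.0338024) ≈ 1.9999.
Then d_4 ≈ d_3·(d_3/d_2)^p = 4.888e-7·(0.00114312)^1.9999 = 4.888e-7·1.30761e-06 ≈ 6.392e-13.

6.4e-13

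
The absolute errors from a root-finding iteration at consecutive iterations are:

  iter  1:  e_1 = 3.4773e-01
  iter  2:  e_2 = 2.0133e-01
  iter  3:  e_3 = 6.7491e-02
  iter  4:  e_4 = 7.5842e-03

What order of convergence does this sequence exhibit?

2

Consecutive ratios: e_4/e_3 = 7.5842e-03/6.7491e-02 = 0.112374, e_3/e_2 = 6.7491e-02/2.0133e-01 = 0.335226.
p ≈ ln(0.112374)/ln(0.335226) = -2.1859/-1.0930 ≈ 2.00.
So the convergence is quadratic (order 2).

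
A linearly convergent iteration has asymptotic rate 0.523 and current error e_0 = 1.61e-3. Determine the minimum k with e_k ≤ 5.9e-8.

16

After k steps, e_k ≈ 1.61e-3·0.523^k.
Need 0.523^k ≤ 5.9e-8/1.61e-3 = 3.6646e-05.
k ≥ ln(3.6646e-05)/ln(0.523) = -10.2142/-0.64817 = 15.759.
Smallest integer k = 16.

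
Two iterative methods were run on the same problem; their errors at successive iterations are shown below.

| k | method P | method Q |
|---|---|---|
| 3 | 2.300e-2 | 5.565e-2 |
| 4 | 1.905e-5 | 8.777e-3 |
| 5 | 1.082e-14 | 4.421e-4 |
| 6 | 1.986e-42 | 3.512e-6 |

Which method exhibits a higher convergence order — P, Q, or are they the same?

P

Method P: p ≈ ln(1.986e-42/1.082e-14)/ln(1.082e-14/1.905e-5) ≈ 3.00.
Method Q: p ≈ ln(3.512e-6/4.421e-4)/ln(4.421e-4/8.777e-3) ≈ 1.62.
Method P has the higher order (≈3.0 vs ≈1.6).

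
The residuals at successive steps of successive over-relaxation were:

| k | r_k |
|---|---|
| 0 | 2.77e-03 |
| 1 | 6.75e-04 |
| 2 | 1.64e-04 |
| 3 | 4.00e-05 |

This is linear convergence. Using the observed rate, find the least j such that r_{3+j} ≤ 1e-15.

Rate ρ ≈ r_3/r_2 = 4.00e-05/1.64e-04 = 0.2439.
After j more steps, r_{3+j} ≈ 4.00e-05·ρ^j; need ρ^j ≤ 1e-15/4.00e-05 = 2.5e-11.
j ≥ ln(2.5e-11)/ln(0.2439) = -24.4121/-1.41100 = 17.301.
So 18 more iterations are needed.

18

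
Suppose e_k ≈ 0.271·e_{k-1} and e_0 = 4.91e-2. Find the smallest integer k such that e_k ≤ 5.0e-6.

8

After k steps, e_k ≈ 4.91e-2·0.271^k.
Need 0.271^k ≤ 5.0e-6/4.91e-2 = 0.000101833.
k ≥ ln(0.000101833)/ln(0.271) = -9.1922/-1.30564 = 7.040.
Smallest integer k = 8.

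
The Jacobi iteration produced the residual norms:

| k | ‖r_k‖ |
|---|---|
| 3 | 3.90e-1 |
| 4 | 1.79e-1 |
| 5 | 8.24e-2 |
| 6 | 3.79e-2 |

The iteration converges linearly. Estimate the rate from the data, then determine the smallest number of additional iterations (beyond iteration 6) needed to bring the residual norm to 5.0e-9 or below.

Rate ρ ≈ ‖r_6‖/‖r_5‖ = 3.79e-2/8.24e-2 = 0.4600.
After j more steps, ‖r_{6+j}‖ ≈ 3.79e-2·ρ^j; need ρ^j ≤ 5.0e-9/3.79e-2 = 1.31926e-07.
j ≥ ln(1.31926e-07)/ln(0.4600) = -15.8410/-0.77653 = 20.400.
So 21 more iterations are needed.

21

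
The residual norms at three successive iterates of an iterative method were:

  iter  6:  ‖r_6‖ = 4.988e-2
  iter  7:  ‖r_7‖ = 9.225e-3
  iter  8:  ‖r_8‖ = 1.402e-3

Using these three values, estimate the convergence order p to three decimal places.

p ≈ ln(‖r_8‖/‖r_7‖) / ln(‖r_7‖/‖r_6‖)
  = ln(1.402e-3/9.225e-3) / ln(9.225e-3/4.988e-2)
  = ln(0.151978) / ln(0.184944)
  = -1.884020 / -1.687702 ≈ 1.116323

1.116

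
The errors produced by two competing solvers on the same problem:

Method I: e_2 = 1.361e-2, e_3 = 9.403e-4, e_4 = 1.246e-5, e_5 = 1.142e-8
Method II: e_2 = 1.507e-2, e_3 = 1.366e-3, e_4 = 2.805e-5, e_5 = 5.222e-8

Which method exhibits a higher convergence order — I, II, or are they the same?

same

Method I: p ≈ ln(1.142e-8/1.246e-5)/ln(1.246e-5/9.403e-4) ≈ 1.62.
Method II: p ≈ ln(5.222e-8/2.805e-5)/ln(2.805e-5/1.366e-3) ≈ 1.62.
Both orders ≈ 1.6 — effectively the same.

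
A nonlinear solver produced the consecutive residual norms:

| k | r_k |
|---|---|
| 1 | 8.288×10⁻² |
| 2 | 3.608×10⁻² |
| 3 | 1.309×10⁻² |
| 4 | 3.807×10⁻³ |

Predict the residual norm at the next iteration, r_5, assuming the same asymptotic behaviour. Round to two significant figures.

8.5e-4

First estimate the order: p ≈ ln(r_4/r_3) / ln(r_3/r_2) = ln(3.807×10⁻³/1.309×10⁻²)/ln(1.309×10⁻²/3.608×10⁻²) = ln(0.290833)/ln(0.362805) ≈ 1.2181.
Then r_5 ≈ r_4·(r_4/r_3)^p = 3.807×10⁻³·(0.290833)^1.2181 = 3.807×10⁻³·0.222159 ≈ 0.0008458.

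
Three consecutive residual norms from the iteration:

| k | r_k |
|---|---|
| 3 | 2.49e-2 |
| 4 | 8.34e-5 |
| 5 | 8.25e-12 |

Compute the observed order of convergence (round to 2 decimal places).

p ≈ ln(r_5/r_4) / ln(r_4/r_3)
  = ln(8.25e-12/8.34e-5) / ln(8.34e-5/2.49e-2)
  = ln(9.89209e-08) / ln(0.0033494)
  = -16.12895 / -5.69897 ≈ 2.83015

2.83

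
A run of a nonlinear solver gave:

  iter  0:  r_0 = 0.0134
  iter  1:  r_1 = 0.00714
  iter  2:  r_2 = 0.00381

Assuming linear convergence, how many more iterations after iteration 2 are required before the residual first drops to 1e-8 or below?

Rate ρ ≈ r_2/r_1 = 0.00381/0.00714 = 0.5336.
After j more steps, r_{2+j} ≈ 0.00381·ρ^j; need ρ^j ≤ 1e-8/0.00381 = 2.62467e-06.
j ≥ ln(2.62467e-06)/ln(0.5336) = -12.8506/-0.62811 = 20.459.
So 21 more iterations are needed.

21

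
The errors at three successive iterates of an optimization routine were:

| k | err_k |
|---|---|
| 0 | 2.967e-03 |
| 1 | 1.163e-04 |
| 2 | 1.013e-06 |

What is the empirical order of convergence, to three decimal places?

p ≈ ln(err_2/err_1) / ln(err_1/err_0)
  = ln(1.013e-06/1.163e-04) / ln(1.163e-04/2.967e-03)
  = ln(0.00871023) / ln(0.0391978)
  = -4.743257 / -3.239135 ≈ 1.464359

1.464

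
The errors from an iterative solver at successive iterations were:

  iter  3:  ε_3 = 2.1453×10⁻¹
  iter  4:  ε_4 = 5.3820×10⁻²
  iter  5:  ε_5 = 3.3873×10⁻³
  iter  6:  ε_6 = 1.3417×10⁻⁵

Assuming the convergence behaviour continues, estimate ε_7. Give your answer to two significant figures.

First estimate the order: p ≈ ln(ε_6/ε_5) / ln(ε_5/ε_4) = ln(1.3417×10⁻⁵/3.3873×10⁻³)/ln(3.3873×10⁻³/5.3820×10⁻²) = ln(0.00396097)/ln(0.0629376) ≈ 2.0000.
Then ε_7 ≈ ε_6·(ε_6/ε_5)^p = 1.3417×10⁻⁵·(0.00396097)^2.0000 = 1.3417×10⁻⁵·1.56893e-05 ≈ 2.105e-10.

2.1e-10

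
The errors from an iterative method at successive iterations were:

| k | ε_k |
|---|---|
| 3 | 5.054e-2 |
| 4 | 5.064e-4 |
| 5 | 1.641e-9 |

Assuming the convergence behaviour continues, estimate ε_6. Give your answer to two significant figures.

First estimate the order: p ≈ ln(ε_5/ε_4) / ln(ε_4/ε_3) = ln(1.641e-9/5.064e-4)/ln(5.064e-4/5.054e-2) = ln(3.24052e-06)/ln(0.0100198) ≈ 2.7459.
Then ε_6 ≈ ε_5·(ε_5/ε_4)^p = 1.641e-9·(3.24052e-06)^2.7459 = 1.641e-9·8.44689e-16 ≈ 1.386e-24.

1.4e-24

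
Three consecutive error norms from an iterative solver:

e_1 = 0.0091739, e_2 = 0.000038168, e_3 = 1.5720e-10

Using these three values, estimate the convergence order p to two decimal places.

p ≈ ln(e_3/e_2) / ln(e_2/e_1)
  = ln(1.5720e-10/0.000038168) / ln(0.000038168/0.0091739)
  = ln(4.11863e-06) / ln(0.0041605)
  = -12.39999 / -5.48212 ≈ 2.26190

2.26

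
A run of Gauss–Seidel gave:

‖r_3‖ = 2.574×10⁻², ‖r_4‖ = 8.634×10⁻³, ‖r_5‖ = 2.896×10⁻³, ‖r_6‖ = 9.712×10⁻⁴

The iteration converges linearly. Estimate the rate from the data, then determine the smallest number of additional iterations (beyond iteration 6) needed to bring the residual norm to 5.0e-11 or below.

16

Rate ρ ≈ ‖r_6‖/‖r_5‖ = 9.712×10⁻⁴/2.896×10⁻³ = 0.3354.
After j more steps, ‖r_{6+j}‖ ≈ 9.712×10⁻⁴·ρ^j; need ρ^j ≤ 5.0e-11/9.712×10⁻⁴ = 5.14827e-08.
j ≥ ln(5.14827e-08)/ln(0.3354) = -16.7820/-1.09243 = 15.362.
So 16 more iterations are needed.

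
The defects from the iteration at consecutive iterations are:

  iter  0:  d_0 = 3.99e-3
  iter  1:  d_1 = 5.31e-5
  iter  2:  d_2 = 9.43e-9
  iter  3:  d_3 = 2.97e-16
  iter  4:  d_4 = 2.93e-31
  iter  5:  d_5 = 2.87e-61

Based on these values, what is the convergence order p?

2

Consecutive ratios: d_5/d_4 = 2.87e-61/2.93e-31 = 9.79522e-31, d_4/d_3 = 2.93e-31/2.97e-16 = 9.86532e-16.
p ≈ ln(9.79522e-31)/ln(9.86532e-16) = -69.0982/-34.5523 ≈ 2.00.
So the convergence is quadratic (order 2).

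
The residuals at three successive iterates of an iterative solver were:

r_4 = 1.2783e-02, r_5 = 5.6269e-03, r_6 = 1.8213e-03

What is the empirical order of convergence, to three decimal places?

p ≈ ln(r_6/r_5) / ln(r_5/r_4)
  = ln(1.8213e-03/5.6269e-03) / ln(5.6269e-03/1.2783e-02)
  = ln(0.323677) / ln(0.440186)
  = -1.128009 / -0.820558 ≈ 1.374685

1.375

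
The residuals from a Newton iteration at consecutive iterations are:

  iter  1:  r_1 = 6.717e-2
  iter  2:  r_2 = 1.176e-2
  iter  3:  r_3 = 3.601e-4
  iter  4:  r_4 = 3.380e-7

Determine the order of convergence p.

Consecutive ratios: r_4/r_3 = 3.380e-7/3.601e-4 = 0.000938628, r_3/r_2 = 3.601e-4/1.176e-2 = 0.0306207.
p ≈ ln(0.000938628)/ln(0.0306207) = -6.9711/-3.4861 ≈ 2.00.
So the convergence is quadratic (order 2).

2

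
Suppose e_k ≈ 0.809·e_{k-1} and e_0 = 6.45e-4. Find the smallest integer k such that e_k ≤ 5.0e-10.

67

After k steps, e_k ≈ 6.45e-4·0.809^k.
Need 0.809^k ≤ 5.0e-10/6.45e-4 = 7.75194e-07.
k ≥ ln(7.75194e-07)/ln(0.809) = -14.0702/-0.21196 = 66.381.
Smallest integer k = 67.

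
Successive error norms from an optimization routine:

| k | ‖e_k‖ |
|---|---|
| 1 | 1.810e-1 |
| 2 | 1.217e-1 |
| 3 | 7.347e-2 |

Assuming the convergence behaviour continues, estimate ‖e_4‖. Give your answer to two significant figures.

3.9e-2

First estimate the order: p ≈ ln(‖e_3‖/‖e_2‖) / ln(‖e_2‖/‖e_1‖) = ln(7.347e-2/1.217e-1)/ln(1.217e-1/1.810e-1) = ln(0.603698)/ln(0.672376) ≈ 1.2714.
Then ‖e_4‖ ≈ ‖e_3‖·(‖e_3‖/‖e_2‖)^p = 7.347e-2·(0.603698)^1.2714 = 7.347e-2·0.526422 ≈ 0.03868.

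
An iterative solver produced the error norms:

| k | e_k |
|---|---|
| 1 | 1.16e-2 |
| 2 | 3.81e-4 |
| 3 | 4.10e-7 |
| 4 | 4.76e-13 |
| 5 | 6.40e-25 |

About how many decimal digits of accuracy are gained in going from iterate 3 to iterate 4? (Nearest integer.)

Digits gained ≈ log₁₀(e_3/e_4) = log₁₀(4.10e-7/4.76e-13) = log₁₀(861345) ≈ 5.935.

6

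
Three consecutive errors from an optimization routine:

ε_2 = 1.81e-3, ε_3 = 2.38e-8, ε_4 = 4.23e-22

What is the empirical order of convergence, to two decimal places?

p ≈ ln(ε_4/ε_3) / ln(ε_3/ε_2)
  = ln(4.23e-22/2.38e-8) / ln(2.38e-8/1.81e-3)
  = ln(1.77731e-14) / ln(1.31492e-05)
  = -31.66109 / -11.23915 ≈ 2.81704

2.82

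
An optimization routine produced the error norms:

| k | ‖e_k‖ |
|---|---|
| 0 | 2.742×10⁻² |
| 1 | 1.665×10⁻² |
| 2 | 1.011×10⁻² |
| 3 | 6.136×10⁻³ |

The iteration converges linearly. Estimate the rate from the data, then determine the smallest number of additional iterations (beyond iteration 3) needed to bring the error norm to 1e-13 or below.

50

Rate ρ ≈ ‖e_3‖/‖e_2‖ = 6.136×10⁻³/1.011×10⁻² = 0.6069.
After j more steps, ‖e_{3+j}‖ ≈ 6.136×10⁻³·ρ^j; need ρ^j ≤ 1e-13/6.136×10⁻³ = 1.62973e-11.
j ≥ ln(1.62973e-11)/ln(0.6069) = -24.8400/-0.49939 = 49.741.
So 50 more iterations are needed.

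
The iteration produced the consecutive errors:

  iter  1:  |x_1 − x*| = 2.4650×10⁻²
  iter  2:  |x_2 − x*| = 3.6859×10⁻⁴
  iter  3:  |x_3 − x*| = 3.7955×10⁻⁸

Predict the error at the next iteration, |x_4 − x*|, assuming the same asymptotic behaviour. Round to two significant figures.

7.4e-17

First estimate the order: p ≈ ln(|x_3 − x*|/|x_2 − x*|) / ln(|x_2 − x*|/|x_1 − x*|) = ln(3.7955×10⁻⁸/3.6859×10⁻⁴)/ln(3.6859×10⁻⁴/2.4650×10⁻²) = ln(0.000102973)/ln(0.0149529) ≈ 2.1845.
Then |x_4 − x*| ≈ |x_3 − x*|·(|x_3 − x*|/|x_2 − x*|)^p = 3.7955×10⁻⁸·(0.000102973)^2.1845 = 3.7955×10⁻⁸·1.94892e-09 ≈ 7.397e-17.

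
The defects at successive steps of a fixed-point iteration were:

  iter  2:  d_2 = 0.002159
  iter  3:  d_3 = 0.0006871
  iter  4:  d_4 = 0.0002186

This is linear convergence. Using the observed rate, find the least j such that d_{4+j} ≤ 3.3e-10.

Rate ρ ≈ d_4/d_3 = 0.0002186/0.0006871 = 0.3181.
After j more steps, d_{4+j} ≈ 0.0002186·ρ^j; need ρ^j ≤ 3.3e-10/0.0002186 = 1.50961e-06.
j ≥ ln(1.50961e-06)/ln(0.3181) = -13.4037/-1.14539 = 11.702.
So 12 more iterations are needed.

12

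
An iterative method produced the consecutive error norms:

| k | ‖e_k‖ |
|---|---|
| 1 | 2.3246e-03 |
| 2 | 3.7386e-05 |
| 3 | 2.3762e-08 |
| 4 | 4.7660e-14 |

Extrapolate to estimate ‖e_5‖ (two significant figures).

First estimate the order: p ≈ ln(‖e_4‖/‖e_3‖) / ln(‖e_3‖/‖e_2‖) = ln(4.7660e-14/2.3762e-08)/ln(2.3762e-08/3.7386e-05) = ln(2.00572e-06)/ln(0.000635586) ≈ 1.7823.
Then ‖e_5‖ ≈ ‖e_4‖·(‖e_4‖/‖e_3‖)^p = 4.7660e-14·(2.00572e-06)^1.7823 = 4.7660e-14·6.99739e-11 ≈ 3.335e-24.

3.3e-24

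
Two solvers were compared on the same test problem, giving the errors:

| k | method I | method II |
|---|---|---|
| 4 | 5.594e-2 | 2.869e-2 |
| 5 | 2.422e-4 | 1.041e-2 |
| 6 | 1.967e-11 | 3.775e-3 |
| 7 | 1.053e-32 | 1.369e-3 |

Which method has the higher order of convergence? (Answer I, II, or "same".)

I

Method I: p ≈ ln(1.053e-32/1.967e-11)/ln(1.967e-11/2.422e-4) ≈ 3.00.
Method II: p ≈ ln(1.369e-3/3.775e-3)/ln(3.775e-3/1.041e-2) ≈ 1.00.
Method I has the higher order (≈3.0 vs ≈1.0).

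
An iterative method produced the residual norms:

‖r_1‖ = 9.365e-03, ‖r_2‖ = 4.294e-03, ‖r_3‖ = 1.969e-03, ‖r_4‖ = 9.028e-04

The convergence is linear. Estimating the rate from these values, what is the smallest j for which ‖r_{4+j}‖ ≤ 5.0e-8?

Rate ρ ≈ ‖r_4‖/‖r_3‖ = 9.028e-04/1.969e-03 = 0.4585.
After j more steps, ‖r_{4+j}‖ ≈ 9.028e-04·ρ^j; need ρ^j ≤ 5.0e-8/9.028e-04 = 5.53833e-05.
j ≥ ln(5.53833e-05)/ln(0.4585) = -9.8012/-0.77979 = 12.569.
So 13 more iterations are needed.

13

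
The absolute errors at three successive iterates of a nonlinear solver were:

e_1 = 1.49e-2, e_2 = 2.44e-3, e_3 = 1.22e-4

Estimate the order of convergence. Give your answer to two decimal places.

1.66

p ≈ ln(e_3/e_2) / ln(e_2/e_1)
  = ln(1.22e-4/2.44e-3) / ln(2.44e-3/1.49e-2)
  = ln(0.05) / ln(0.163758)
  = -2.99573 / -1.80937 ≈ 1.65568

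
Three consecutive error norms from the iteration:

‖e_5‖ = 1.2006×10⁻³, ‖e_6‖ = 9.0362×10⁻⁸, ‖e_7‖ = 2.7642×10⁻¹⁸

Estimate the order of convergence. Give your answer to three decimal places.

p ≈ ln(‖e_7‖/‖e_6‖) / ln(‖e_6‖/‖e_5‖)
  = ln(2.7642×10⁻¹⁸/9.0362×10⁻⁸) / ln(9.0362×10⁻⁸/1.2006×10⁻³)
  = ln(3.05903e-11) / ln(7.5264e-05)
  = -24.210338 / -9.494509 ≈ 2.549930

2.550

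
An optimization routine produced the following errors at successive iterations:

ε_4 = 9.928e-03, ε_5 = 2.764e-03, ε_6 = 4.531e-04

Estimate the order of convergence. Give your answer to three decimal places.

p ≈ ln(ε_6/ε_5) / ln(ε_5/ε_4)
  = ln(4.531e-04/2.764e-03) / ln(2.764e-03/9.928e-03)
  = ln(0.163929) / ln(0.278405)
  = -1.808322 / -1.278678 ≈ 1.414212

1.414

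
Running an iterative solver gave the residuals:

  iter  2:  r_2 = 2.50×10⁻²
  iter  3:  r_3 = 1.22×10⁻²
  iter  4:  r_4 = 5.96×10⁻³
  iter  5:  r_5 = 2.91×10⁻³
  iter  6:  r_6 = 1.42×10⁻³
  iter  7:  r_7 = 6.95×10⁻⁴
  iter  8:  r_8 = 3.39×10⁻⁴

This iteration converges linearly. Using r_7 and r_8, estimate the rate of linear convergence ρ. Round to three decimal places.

0.488

ρ ≈ r_8/r_7 = 3.39×10⁻⁴/6.95×10⁻⁴ = 0.48777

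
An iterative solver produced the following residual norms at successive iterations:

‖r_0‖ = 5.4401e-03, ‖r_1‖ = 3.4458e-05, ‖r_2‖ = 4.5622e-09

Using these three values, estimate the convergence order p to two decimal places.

p ≈ ln(‖r_2‖/‖r_1‖) / ln(‖r_1‖/‖r_0‖)
  = ln(4.5622e-09/3.4458e-05) / ln(3.4458e-05/5.4401e-03)
  = ln(0.000132399) / ln(0.00633407)
  = -8.92969 / -5.06181 ≈ 1.76413

1.76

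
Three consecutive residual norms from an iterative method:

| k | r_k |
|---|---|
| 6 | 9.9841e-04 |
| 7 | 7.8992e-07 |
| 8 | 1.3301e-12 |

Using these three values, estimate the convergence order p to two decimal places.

p ≈ ln(r_8/r_7) / ln(r_7/r_6)
  = ln(1.3301e-12/7.8992e-07) / ln(7.8992e-07/9.9841e-04)
  = ln(1.68384e-06) / ln(0.000791178)
  = -13.29443 / -7.14199 ≈ 1.86145

1.86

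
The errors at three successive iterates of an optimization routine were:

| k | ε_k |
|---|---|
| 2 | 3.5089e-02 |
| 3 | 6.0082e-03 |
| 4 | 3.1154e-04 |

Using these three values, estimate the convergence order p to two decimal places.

p ≈ ln(ε_4/ε_3) / ln(ε_3/ε_2)
  = ln(3.1154e-04/6.0082e-03) / ln(6.0082e-03/3.5089e-02)
  = ln(0.0518525) / ln(0.171227)
  = -2.95935 / -1.76477 ≈ 1.67690

1.68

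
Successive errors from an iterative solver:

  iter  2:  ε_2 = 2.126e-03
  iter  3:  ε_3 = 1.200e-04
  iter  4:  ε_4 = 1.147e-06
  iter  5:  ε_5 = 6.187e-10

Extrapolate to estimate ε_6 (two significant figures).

3.2e-15

First estimate the order: p ≈ ln(ε_5/ε_4) / ln(ε_4/ε_3) = ln(6.187e-10/1.147e-06)/ln(1.147e-06/1.200e-04) = ln(0.000539407)/ln(0.00955833) ≈ 1.6182.
Then ε_6 ≈ ε_5·(ε_5/ε_4)^p = 6.187e-10·(0.000539407)^1.6182 = 6.187e-10·5.14739e-06 ≈ 3.185e-15.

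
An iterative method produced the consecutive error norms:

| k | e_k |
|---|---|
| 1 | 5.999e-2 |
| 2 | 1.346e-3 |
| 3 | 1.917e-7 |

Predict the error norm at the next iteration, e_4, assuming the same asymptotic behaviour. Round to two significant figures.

2.0e-16

First estimate the order: p ≈ ln(e_3/e_2) / ln(e_2/e_1) = ln(1.917e-7/1.346e-3)/ln(1.346e-3/5.999e-2) = ln(0.000142422)/ln(0.0224371) ≈ 2.3325.
Then e_4 ≈ e_3·(e_3/e_2)^p = 1.917e-7·(0.000142422)^2.3325 = 1.917e-7·1.06713e-09 ≈ 2.046e-16.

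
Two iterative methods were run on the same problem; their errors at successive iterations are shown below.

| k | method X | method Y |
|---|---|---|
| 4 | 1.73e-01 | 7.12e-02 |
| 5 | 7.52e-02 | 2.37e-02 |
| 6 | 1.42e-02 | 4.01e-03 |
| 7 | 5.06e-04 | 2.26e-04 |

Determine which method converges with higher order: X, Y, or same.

X

Method X: p ≈ ln(5.06e-04/1.42e-02)/ln(1.42e-02/7.52e-02) ≈ 2.00.
Method Y: p ≈ ln(2.26e-04/4.01e-03)/ln(4.01e-03/2.37e-02) ≈ 1.62.
Method X has the higher order (≈2.0 vs ≈1.6).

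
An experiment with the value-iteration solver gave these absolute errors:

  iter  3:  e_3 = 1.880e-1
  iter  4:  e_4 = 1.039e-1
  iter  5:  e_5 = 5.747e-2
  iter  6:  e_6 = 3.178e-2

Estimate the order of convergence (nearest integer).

Consecutive ratios: e_6/e_5 = 3.178e-2/5.747e-2 = 0.552984, e_5/e_4 = 5.747e-2/1.039e-1 = 0.553128.
p ≈ ln(0.552984)/ln(0.553128) = -0.5924/-0.5922 ≈ 1.00.
So the convergence is linear (order 1).

1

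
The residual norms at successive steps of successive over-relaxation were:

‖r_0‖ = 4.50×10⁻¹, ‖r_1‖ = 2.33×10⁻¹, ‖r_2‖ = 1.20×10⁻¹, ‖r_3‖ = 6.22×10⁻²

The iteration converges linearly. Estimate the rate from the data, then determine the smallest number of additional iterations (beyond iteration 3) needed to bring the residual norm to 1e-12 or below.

38

Rate ρ ≈ ‖r_3‖/‖r_2‖ = 6.22×10⁻²/1.20×10⁻¹ = 0.5183.
After j more steps, ‖r_{3+j}‖ ≈ 6.22×10⁻²·ρ^j; need ρ^j ≤ 1e-12/6.22×10⁻² = 1.60772e-11.
j ≥ ln(1.60772e-11)/ln(0.5183) = -24.8536/-0.65720 = 37.817.
So 38 more iterations are needed.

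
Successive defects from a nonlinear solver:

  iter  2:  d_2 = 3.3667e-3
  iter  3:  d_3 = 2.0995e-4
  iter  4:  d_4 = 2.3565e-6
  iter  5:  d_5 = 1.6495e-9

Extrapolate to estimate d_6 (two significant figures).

1.3e-14

First estimate the order: p ≈ ln(d_5/d_4) / ln(d_4/d_3) = ln(1.6495e-9/2.3565e-6)/ln(2.3565e-6/2.0995e-4) = ln(0.000699979)/ln(0.0112241) ≈ 1.6180.
Then d_6 ≈ d_5·(d_5/d_4)^p = 1.6495e-9·(0.000699979)^1.6180 = 1.6495e-9·7.85864e-06 ≈ 1.296e-14.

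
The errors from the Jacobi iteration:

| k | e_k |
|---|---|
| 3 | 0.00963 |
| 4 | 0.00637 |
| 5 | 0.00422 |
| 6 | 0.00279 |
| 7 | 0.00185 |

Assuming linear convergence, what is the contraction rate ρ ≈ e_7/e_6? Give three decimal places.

ρ ≈ e_7/e_6 = 0.00185/0.00279 = 0.66308

0.663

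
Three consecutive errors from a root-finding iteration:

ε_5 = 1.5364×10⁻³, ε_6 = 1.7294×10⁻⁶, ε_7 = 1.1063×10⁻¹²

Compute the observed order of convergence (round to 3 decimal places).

p ≈ ln(ε_7/ε_6) / ln(ε_6/ε_5)
  = ln(1.1063×10⁻¹²/1.7294×10⁻⁶) / ln(1.7294×10⁻⁶/1.5364×10⁻³)
  = ln(6.39702e-07) / ln(0.00112562)
  = -14.262263 / -6.789421 ≈ 2.100660

2.101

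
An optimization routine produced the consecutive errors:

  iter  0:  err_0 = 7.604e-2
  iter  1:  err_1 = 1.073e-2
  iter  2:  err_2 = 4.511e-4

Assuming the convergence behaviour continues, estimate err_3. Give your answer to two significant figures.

First estimate the order: p ≈ ln(err_2/err_1) / ln(err_1/err_0) = ln(4.511e-4/1.073e-2)/ln(1.073e-2/7.604e-2) = ln(0.042041)/ln(0.14111) ≈ 1.6184.
Then err_3 ≈ err_2·(err_2/err_1)^p = 4.511e-4·(0.042041)^1.6184 = 4.511e-4·0.00592315 ≈ 2.672e-06.

2.7e-6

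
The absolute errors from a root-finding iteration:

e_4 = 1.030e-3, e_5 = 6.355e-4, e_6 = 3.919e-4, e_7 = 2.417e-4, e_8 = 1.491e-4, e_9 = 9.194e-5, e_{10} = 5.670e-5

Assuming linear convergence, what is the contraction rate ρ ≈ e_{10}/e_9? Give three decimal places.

0.617

ρ ≈ e_{10}/e_9 = 5.670e-5/9.194e-5 = 0.61671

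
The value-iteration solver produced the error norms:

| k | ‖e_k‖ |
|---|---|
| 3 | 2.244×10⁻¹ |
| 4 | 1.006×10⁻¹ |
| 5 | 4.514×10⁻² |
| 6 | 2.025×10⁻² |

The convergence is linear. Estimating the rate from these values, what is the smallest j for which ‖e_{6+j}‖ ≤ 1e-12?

Rate ρ ≈ ‖e_6‖/‖e_5‖ = 2.025×10⁻²/4.514×10⁻² = 0.4486.
After j more steps, ‖e_{6+j}‖ ≈ 2.025×10⁻²·ρ^j; need ρ^j ≤ 1e-12/2.025×10⁻² = 4.93827e-11.
j ≥ ln(4.93827e-11)/ln(0.4486) = -23.7314/-0.80162 = 29.604.
So 30 more iterations are needed.

30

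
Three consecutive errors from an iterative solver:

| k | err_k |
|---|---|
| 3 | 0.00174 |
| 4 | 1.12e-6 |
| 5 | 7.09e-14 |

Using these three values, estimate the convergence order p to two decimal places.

2.26

p ≈ ln(err_5/err_4) / ln(err_4/err_3)
  = ln(7.09e-14/1.12e-6) / ln(1.12e-6/0.00174)
  = ln(6.33036e-08) / ln(0.000643678)
  = -16.57532 / -7.34831 ≈ 2.25566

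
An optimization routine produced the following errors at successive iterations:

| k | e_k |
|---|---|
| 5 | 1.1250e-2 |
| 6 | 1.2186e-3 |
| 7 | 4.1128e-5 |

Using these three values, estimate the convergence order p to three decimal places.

p ≈ ln(e_7/e_6) / ln(e_6/e_5)
  = ln(4.1128e-5/1.2186e-3) / ln(1.2186e-3/1.1250e-2)
  = ln(0.0337502) / ln(0.10832)
  = -3.388769 / -2.222665 ≈ 1.524642

1.525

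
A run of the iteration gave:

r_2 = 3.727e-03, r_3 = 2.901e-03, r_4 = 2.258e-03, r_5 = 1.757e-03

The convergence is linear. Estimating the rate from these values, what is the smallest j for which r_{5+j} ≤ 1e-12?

Rate ρ ≈ r_5/r_4 = 1.757e-03/2.258e-03 = 0.7781.
After j more steps, r_{5+j} ≈ 1.757e-03·ρ^j; need ρ^j ≤ 1e-12/1.757e-03 = 5.69152e-10.
j ≥ ln(5.69152e-10)/ln(0.7781) = -21.2869/-0.25090 = 84.842.
So 85 more iterations are needed.

85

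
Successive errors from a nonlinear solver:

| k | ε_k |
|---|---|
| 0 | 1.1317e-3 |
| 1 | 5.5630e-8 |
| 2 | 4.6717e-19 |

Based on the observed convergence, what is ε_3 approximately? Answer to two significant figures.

First estimate the order: p ≈ ln(ε_2/ε_1) / ln(ε_1/ε_0) = ln(4.6717e-19/5.5630e-8)/ln(5.5630e-8/1.1317e-3) = ln(8.39781e-12)/ln(4.91561e-05) ≈ 2.5707.
Then ε_3 ≈ ε_2·(ε_2/ε_1)^p = 4.6717e-19·(8.39781e-12)^2.5707 = 4.6717e-19·3.36786e-29 ≈ 1.573e-47.

1.6e-47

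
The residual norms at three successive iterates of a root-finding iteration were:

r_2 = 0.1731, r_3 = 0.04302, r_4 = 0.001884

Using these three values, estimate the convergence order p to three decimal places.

p ≈ ln(r_4/r_3) / ln(r_3/r_2)
  = ln(0.001884/0.04302) / ln(0.04302/0.1731)
  = ln(0.0437936) / ln(0.248527)
  = -3.128268 / -1.392204 ≈ 2.246990

2.247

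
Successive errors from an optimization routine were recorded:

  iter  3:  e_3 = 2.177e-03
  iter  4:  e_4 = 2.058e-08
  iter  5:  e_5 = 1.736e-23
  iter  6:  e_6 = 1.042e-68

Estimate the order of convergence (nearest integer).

3

Consecutive ratios: e_6/e_5 = 1.042e-68/1.736e-23 = 6.0023e-46, e_5/e_4 = 1.736e-23/2.058e-08 = 8.43537e-16.
p ≈ ln(6.0023e-46)/ln(8.43537e-16) = -104.1268/-34.7089 ≈ 3.00.
So the convergence is cubic (order 3).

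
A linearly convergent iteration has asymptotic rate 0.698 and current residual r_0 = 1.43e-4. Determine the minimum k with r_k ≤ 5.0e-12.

48

After k steps, r_k ≈ 1.43e-4·0.698^k.
Need 0.698^k ≤ 5.0e-12/1.43e-4 = 3.4965e-08.
k ≥ ln(3.4965e-08)/ln(0.698) = -17.1689/-0.35954 = 47.752.
Smallest integer k = 48.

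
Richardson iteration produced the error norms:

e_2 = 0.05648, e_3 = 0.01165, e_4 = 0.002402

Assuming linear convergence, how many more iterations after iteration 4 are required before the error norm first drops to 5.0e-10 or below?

10

Rate ρ ≈ e_4/e_3 = 0.002402/0.01165 = 0.2062.
After j more steps, e_{4+j} ≈ 0.002402·ρ^j; need ρ^j ≤ 5.0e-10/0.002402 = 2.0816e-07.
j ≥ ln(2.0816e-07)/ln(0.2062) = -15.3850/-1.57891 = 9.744.
So 10 more iterations are needed.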